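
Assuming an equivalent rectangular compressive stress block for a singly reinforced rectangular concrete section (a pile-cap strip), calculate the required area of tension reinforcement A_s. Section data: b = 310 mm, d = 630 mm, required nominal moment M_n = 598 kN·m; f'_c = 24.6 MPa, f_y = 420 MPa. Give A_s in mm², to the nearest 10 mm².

A_s ≈ 2610 mm²

With M_n = 0.85 f'_c a b (d − a/2), solve the quadratic for a:
a = d − √(d² − 2M_n/(0.85 f'_c b)) = 630 − √(630² − 2 × 598×10⁶/(0.85 × 24.6 × 310)) = 169.14 mm.
A_s = 0.85 f'_c a b / f_y = 0.85 × 24.6 × 169.14 × 310 / 420 = 2610.4 mm².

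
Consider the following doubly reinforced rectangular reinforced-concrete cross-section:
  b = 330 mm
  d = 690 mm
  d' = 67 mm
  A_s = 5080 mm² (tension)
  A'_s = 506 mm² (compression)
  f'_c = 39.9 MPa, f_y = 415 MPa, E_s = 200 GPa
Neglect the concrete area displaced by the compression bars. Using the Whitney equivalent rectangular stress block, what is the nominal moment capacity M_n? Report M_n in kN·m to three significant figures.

M_n ≈ 1280 kN·m

Assume both tension and compression steel yield.
Net tension couple steel: A_s − A'_s = 4574 mm².
a = (A_s − A'_s) f_y / (0.85 f'_c b) = 1898210/(0.85 × 39.9 × 330) = 169.60 mm.
c = a/β₁ = 169.60/0.765 = 221.70 mm; ε'_s = 0.003(c − d')/c = 0.0021 ≥ f_y/E_s = 0.0021, so compression steel does yield.
M_n = (A_s − A'_s) f_y (d − a/2) + A'_s f_y (d − d') = [1898210 × (690 − 84.8) + 209990 × (690 − 67)] × 10⁻⁶ = 1148.80 + 130.82 = 1279.62 kN·m.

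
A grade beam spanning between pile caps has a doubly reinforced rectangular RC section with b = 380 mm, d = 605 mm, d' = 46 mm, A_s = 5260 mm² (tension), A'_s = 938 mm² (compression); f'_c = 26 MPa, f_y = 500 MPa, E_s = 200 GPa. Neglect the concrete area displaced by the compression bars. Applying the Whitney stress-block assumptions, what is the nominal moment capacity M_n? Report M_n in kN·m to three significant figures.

Assume both tension and compression steel yield.
Net tension couple steel: A_s − A'_s = 4322 mm².
a = (A_s − A'_s) f_y / (0.85 f'_c b) = 2161000/(0.85 × 26 × 380) = 257.32 mm.
c = a/β₁ = 257.32/0.85 = 302.73 mm; ε'_s = 0.003(c − d')/c = 0.0025 ≥ f_y/E_s = 0.0025, so compression steel does yield.
M_n = (A_s − A'_s) f_y (d − a/2) + A'_s f_y (d − d') = [2161000 × (605 − 128.66) + 469000 × (605 − 46)] × 10⁻⁶ = 1029.37 + 262.17 = 1291.54 kN·m.

M_n ≈ 1290 kN·m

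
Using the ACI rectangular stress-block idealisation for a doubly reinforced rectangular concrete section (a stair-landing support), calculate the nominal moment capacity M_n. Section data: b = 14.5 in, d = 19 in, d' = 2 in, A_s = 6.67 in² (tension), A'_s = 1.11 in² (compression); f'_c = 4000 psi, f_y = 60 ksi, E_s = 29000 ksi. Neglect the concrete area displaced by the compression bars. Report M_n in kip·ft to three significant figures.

M_n ≈ 528 kip·ft

Assume both steels yield.
a = (A_s − A'_s) f_y/(0.85 f'_c b) = (6.67 − 1.11) × 60/(0.85 × 4 × 14.5) = 6.767 in.
c = a/β₁ = 6.767/0.85 = 7.961 in; ε'_s = 0.003(c − d')/c = 0.0022 ≥ ε_y = 0.0021, so the compression steel yields.
M_n = (A_s − A'_s) f_y (d − a/2) + A'_s f_y (d − d') = 333.6 × (19 − 3.3835) + 66.6 × (19 − 2) = 5209.7 + 1132.2 = 6341.9 kip·in = 6341.9/12 = 528.49 kip·ft.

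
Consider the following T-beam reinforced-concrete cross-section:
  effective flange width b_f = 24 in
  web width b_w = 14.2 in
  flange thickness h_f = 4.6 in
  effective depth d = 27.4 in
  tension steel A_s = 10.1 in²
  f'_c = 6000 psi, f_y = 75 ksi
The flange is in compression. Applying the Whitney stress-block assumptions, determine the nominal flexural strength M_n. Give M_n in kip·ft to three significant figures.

Tension: T = A_s f_y = 10.1 × 75 = 757.5 kips.
Try a within the flange: a = T/(0.85 f'_c b_f) = 757.5/(0.85 × 6 × 24) = 6.189 in.
a = 6.189 > h_f = 4.6 in: the block extends into the web. Split into flange-overhang and web parts.
C_f = 0.85 f'_c (b_f − b_w) h_f = 0.85 × 6 × (24 − 14.2) × 4.6 = 229.9 kips.
Remaining web compression depth: a_w = (T − C_f)/(0.85 f'_c b_w) = (757.5 − 229.9)/(0.85 × 6 × 14.2) = 7.285 in.
M_n = C_f(d − h_f/2) + (T − C_f)(d − a_w/2) = 229.9 × (27.4 − 2.3) + 527.6 × (27.4 − 3.6425) = 5770.5 + 12534.5 = 18305.0 kip·in.
M_n = 18305.0/12 = 1525.42 kip·ft.

M_n ≈ 1530 kip·ft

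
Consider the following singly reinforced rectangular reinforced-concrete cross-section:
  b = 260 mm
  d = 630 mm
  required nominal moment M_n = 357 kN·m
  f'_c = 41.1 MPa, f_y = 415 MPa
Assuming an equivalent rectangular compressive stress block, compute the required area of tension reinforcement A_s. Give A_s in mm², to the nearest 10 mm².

A_s ≈ 1440 mm²

With M_n = 0.85 f'_c a b (d − a/2), solve the quadratic for a:
a = d − √(d² − 2M_n/(0.85 f'_c b)) = 630 − √(630² − 2 × 357×10⁶/(0.85 × 41.1 × 260)) = 65.83 mm.
A_s = 0.85 f'_c a b / f_y = 0.85 × 41.1 × 65.83 × 260 / 415 = 1440.8 mm².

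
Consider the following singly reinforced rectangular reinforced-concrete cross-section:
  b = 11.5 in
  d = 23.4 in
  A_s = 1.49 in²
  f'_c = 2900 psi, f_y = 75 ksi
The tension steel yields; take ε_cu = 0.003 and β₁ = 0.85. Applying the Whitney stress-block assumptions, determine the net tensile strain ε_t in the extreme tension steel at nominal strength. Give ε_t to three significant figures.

a = A_s f_y/(0.85 f'_c b) = 3.942 in.
β₁ = 0.85, so c = a/β₁ = 3.942/0.85 = 4.638 in.
From the linear strain diagram with ε_cu = 0.003: ε_t = 0.003 (d − c)/c = 0.003 × (23.4 − 4.638)/4.638 = 0.0121.
Since ε_t ≥ 0.005, the section is tension-controlled.

ε_t ≈ 0.0121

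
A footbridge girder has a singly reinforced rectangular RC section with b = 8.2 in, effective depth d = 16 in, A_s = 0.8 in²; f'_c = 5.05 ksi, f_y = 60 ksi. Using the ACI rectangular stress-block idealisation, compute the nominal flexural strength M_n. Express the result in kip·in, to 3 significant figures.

T = A_s f_y = 0.8 × 60 = 48 kips.
a = T/(0.85 f'_c b) = 48/(0.85 × 5.05 × 8.2) = 1.364 in.
M_n = T(d − a/2) = 48 × (16 − 0.682) = 735.3 kip·in.

M_n ≈ 735 kip·in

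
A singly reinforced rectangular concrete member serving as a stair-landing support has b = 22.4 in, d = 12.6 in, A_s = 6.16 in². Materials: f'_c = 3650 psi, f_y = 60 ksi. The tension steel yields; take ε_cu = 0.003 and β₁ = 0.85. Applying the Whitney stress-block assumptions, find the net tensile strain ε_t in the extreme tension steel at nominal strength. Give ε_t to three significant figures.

a = A_s f_y/(0.85 f'_c b) = 5.318 in.
β₁ = 0.85, so c = a/β₁ = 5.318/0.85 = 6.256 in.
From the linear strain diagram with ε_cu = 0.003: ε_t = 0.003 (d − c)/c = 0.003 × (12.6 − 6.256)/6.256 = 0.00304.
ε_t < 0.004 — the section is over-reinforced for flexure under ACI limits.

ε_t ≈ 0.00304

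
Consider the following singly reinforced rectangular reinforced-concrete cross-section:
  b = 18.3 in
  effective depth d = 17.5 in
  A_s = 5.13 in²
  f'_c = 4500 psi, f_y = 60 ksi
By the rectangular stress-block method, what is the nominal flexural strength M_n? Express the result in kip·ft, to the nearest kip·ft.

T = A_s f_y = 5.13 × 60 = 307.8 kips.
a = T/(0.85 f'_c b) = 307.8/(0.85 × 4.5 × 18.3) = 4.397 in.
M_n = T(d − a/2) = 307.8 × (17.5 − 2.1985) = 4709.8 kip·in = 4709.8/12 = 392.48 kip·ft.

M_n ≈ 392 kip·ft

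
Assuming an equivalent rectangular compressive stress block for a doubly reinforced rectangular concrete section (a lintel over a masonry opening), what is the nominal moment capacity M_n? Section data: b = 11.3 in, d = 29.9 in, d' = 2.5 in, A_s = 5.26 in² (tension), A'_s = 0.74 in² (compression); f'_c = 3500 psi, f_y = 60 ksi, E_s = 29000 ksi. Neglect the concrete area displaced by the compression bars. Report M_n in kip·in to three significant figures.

M_n ≈ 8230 kip·in

Assume both steels yield.
a = (A_s − A'_s) f_y/(0.85 f'_c b) = (5.26 − 0.74) × 60/(0.85 × 3.5 × 11.3) = 8.067 in.
c = a/β₁ = 8.067/0.85 = 9.491 in; ε'_s = 0.003(c − d')/c = 0.0022 ≥ ε_y = 0.0021, so the compression steel yields.
M_n = (A_s − A'_s) f_y (d − a/2) + A'_s f_y (d − d') = 271.2 × (29.9 − 4.0335) + 44.4 × (29.9 − 2.5) = 7015.0 + 1216.6 = 8231.6 kip·in.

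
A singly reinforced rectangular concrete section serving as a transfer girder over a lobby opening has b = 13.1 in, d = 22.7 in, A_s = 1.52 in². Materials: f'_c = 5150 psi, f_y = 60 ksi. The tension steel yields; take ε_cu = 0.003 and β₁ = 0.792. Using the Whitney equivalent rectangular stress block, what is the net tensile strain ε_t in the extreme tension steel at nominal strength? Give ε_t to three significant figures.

a = A_s f_y/(0.85 f'_c b) = 1.590 in.
β₁ = 0.792, so c = a/β₁ = 1.590/0.792 = 2.008 in.
From the linear strain diagram with ε_cu = 0.003: ε_t = 0.003 (d − c)/c = 0.003 × (22.7 − 2.008)/2.008 = 0.0309.
Since ε_t ≥ 0.005, the section is tension-controlled.

ε_t ≈ 0.0309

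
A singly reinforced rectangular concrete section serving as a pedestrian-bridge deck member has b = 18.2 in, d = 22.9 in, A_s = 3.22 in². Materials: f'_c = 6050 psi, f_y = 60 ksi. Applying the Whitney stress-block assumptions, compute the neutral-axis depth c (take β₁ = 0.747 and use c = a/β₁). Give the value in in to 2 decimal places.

T = A_s f_y = 3.22 × 60 = 193.2 kips.
a = T/(0.85 f'_c b) = 193.2/(0.85 × 6.05 × 18.2) = 2.0642 in.
With β₁ = 0.747, c = a/β₁ = 2.0642/0.747 = 2.76 in.

c ≈ 2.76 in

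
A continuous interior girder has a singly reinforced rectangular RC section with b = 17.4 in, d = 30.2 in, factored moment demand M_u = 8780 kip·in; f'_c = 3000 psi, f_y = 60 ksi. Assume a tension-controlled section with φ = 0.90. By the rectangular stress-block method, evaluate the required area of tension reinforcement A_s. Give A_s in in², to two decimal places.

A_s ≈ 6.26 in²

M_n = M_u/φ = 8780/0.90 = 9755.56 kip·in.
From M_n = 0.85 f'_c a b (d − a/2):
a = d − √(d² − 2M_n/(0.85 f'_c b)) = 30.2 − √(30.2² − 2 × 9755.56/(0.85 × 3 × 17.4)) = 8.467 in.
A_s = 0.85 f'_c a b / f_y = 0.85 × 3 × 8.467 × 17.4 / 60 = 6.261 in².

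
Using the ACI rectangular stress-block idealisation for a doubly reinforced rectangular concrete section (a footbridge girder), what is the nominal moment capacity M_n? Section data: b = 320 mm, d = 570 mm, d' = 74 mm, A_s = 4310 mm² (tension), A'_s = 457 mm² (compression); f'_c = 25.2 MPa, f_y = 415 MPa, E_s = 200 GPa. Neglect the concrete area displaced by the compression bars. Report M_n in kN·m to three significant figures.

M_n ≈ 819 kN·m

Assume both tension and compression steel yield.
Net tension couple steel: A_s − A'_s = 3853 mm².
a = (A_s − A'_s) f_y / (0.85 f'_c b) = 1598995/(0.85 × 25.2 × 320) = 233.28 mm.
c = a/β₁ = 233.28/0.85 = 274.45 mm; ε'_s = 0.003(c − d')/c = 0.0022 ≥ f_y/E_s = 0.0021, so compression steel does yield.
M_n = (A_s − A'_s) f_y (d − a/2) + A'_s f_y (d − d') = [1598995 × (570 − 116.64) + 189655 × (570 − 74)] × 10⁻⁶ = 724.92 + 94.07 = 818.99 kN·m.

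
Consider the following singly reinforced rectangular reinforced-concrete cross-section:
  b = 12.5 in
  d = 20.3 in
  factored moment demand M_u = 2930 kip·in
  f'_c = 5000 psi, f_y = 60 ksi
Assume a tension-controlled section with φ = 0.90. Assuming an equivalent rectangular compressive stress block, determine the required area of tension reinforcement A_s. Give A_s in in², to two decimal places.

M_n = M_u/φ = 2930/0.90 = 3255.56 kip·in.
From M_n = 0.85 f'_c a b (d − a/2):
a = d − √(d² − 2M_n/(0.85 f'_c b)) = 20.3 − √(20.3² − 2 × 3255.56/(0.85 × 5 × 12.5)) = 3.284 in.
A_s = 0.85 f'_c a b / f_y = 0.85 × 5 × 3.284 × 12.5 / 60 = 2.908 in².

A_s ≈ 2.91 in²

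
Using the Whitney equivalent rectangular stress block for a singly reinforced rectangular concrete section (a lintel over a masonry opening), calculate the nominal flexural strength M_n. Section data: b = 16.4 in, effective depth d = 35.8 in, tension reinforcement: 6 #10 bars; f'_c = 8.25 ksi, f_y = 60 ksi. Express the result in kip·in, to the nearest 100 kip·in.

M_n ≈ 15500 kip·in

A_s = 6 × 1.27 = 7.62 in².
T = A_s f_y = 7.62 × 60 = 457.2 kips.
a = T/(0.85 f'_c b) = 457.2/(0.85 × 8.25 × 16.4) = 3.975 in.
M_n = T(d − a/2) = 457.2 × (35.8 − 1.9875) = 15459.1 kip·in.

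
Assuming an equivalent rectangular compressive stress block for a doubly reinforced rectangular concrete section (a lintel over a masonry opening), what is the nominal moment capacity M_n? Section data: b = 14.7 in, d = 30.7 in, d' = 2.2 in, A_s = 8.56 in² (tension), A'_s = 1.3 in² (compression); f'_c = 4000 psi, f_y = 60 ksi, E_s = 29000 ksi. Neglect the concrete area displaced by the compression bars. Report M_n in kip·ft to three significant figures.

Assume both steels yield.
a = (A_s − A'_s) f_y/(0.85 f'_c b) = (8.56 − 1.3) × 60/(0.85 × 4 × 14.7) = 8.715 in.
c = a/β₁ = 8.715/0.85 = 10.253 in; ε'_s = 0.003(c − d')/c = 0.0024 ≥ ε_y = 0.0021, so the compression steel yields.
M_n = (A_s − A'_s) f_y (d − a/2) + A'_s f_y (d − d') = 435.6 × (30.7 − 4.3575) + 78 × (30.7 − 2.2) = 11474.8 + 2223.0 = 13697.8 kip·in = 13697.8/12 = 1141.48 kip·ft.

M_n ≈ 1140 kip·ft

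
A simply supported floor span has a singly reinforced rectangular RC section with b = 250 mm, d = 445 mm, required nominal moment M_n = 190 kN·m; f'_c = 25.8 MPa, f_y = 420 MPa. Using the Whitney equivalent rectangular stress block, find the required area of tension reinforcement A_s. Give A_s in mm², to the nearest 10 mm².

With M_n = 0.85 f'_c a b (d − a/2), solve the quadratic for a:
a = d − √(d² − 2M_n/(0.85 f'_c b)) = 445 − √(445² − 2 × 190×10⁶/(0.85 × 25.8 × 250)) = 86.23 mm.
A_s = 0.85 f'_c a b / f_y = 0.85 × 25.8 × 86.23 × 250 / 420 = 1125.6 mm².

A_s ≈ 1130 mm²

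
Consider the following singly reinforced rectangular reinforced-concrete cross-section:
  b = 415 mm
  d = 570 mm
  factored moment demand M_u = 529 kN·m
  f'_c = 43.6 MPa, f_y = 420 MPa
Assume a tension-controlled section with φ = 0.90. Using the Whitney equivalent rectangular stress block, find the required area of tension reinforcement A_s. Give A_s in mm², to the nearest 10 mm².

M_n = M_u/φ = 529/0.90 = 587.778 kN·m.
With M_n = 0.85 f'_c a b (d − a/2), solve the quadratic for a:
a = d − √(d² − 2M_n/(0.85 f'_c b)) = 570 − √(570² − 2 × 587.778×10⁶/(0.85 × 43.6 × 415)) = 71.54 mm.
A_s = 0.85 f'_c a b / f_y = 0.85 × 43.6 × 71.54 × 415 / 420 = 2619.7 mm².

A_s ≈ 2620 mm²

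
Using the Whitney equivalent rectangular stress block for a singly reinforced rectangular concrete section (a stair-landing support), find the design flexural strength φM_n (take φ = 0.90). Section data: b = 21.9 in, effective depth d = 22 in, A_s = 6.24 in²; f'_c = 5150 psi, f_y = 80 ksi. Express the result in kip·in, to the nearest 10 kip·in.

T = A_s f_y = 6.24 × 80 = 499.2 kips.
a = T/(0.85 f'_c b) = 499.2/(0.85 × 5.15 × 21.9) = 5.207 in.
M_n = T(d − a/2) = 499.2 × (22 − 2.6035) = 9682.7 kip·in.
φM_n = 0.90 × 9682.7 = 8714.4 kip·in.

φM_n ≈ 8710 kip·in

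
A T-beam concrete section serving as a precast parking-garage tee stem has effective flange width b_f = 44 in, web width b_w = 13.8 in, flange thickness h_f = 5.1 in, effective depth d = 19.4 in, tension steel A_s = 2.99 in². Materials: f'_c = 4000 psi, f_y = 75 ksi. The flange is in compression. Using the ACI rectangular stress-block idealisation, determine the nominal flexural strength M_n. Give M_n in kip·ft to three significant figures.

M_n ≈ 349 kip·ft

Tension: T = A_s f_y = 2.99 × 75 = 224.25 kips.
Try a within the flange: a = T/(0.85 f'_c b_f) = 224.25/(0.85 × 4 × 44) = 1.499 in.
Since a = 1.499 ≤ h_f = 5.1 in, the stress block lies entirely in the flange; analyse as a rectangular beam of width b_f.
M_n = T(d − a/2) = 224.25 × (19.4 − 0.7495) = 4182.4 kip·in.
M_n = 4182.4/12 = 348.53 kip·ft.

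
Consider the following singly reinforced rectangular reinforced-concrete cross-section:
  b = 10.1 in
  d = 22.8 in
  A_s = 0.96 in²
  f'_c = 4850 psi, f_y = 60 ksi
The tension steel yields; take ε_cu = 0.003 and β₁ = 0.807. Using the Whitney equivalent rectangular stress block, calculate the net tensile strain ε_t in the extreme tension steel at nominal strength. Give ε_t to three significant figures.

a = A_s f_y/(0.85 f'_c b) = 1.383 in.
β₁ = 0.807, so c = a/β₁ = 1.383/0.807 = 1.714 in.
From the linear strain diagram with ε_cu = 0.003: ε_t = 0.003 (d − c)/c = 0.003 × (22.8 − 1.714)/1.714 = 0.0369.
Since ε_t ≥ 0.005, the section is tension-controlled.

ε_t ≈ 0.0369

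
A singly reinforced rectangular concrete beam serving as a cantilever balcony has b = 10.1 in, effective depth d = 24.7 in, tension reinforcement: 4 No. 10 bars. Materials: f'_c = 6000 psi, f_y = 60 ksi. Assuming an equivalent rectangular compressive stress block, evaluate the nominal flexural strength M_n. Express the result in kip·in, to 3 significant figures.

M_n ≈ 6630 kip·in

A_s = 4 × 1.27 = 5.08 in².
T = A_s f_y = 5.08 × 60 = 304.8 kips.
a = T/(0.85 f'_c b) = 304.8/(0.85 × 6 × 10.1) = 5.917 in.
M_n = T(d − a/2) = 304.8 × (24.7 − 2.9585) = 6626.8 kip·in.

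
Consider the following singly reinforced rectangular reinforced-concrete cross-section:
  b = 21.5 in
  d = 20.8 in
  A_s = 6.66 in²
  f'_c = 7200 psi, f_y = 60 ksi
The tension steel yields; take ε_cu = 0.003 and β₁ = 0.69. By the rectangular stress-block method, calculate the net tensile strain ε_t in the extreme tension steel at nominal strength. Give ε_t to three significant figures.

a = A_s f_y/(0.85 f'_c b) = 3.037 in.
β₁ = 0.69, so c = a/β₁ = 3.037/0.69 = 4.401 in.
From the linear strain diagram with ε_cu = 0.003: ε_t = 0.003 (d − c)/c = 0.003 × (20.8 − 4.401)/4.401 = 0.0112.
Since ε_t ≥ 0.005, the section is tension-controlled.

ε_t ≈ 0.0112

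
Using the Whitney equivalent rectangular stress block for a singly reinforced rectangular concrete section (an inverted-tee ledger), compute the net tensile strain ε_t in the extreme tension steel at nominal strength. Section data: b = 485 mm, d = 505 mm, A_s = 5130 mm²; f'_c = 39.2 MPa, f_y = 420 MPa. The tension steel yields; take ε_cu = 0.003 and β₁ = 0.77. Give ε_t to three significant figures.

a = A_s f_y/(0.85 f'_c b) = 133.33 mm.
β₁ = 0.77, so c = a/β₁ = 133.33/0.77 = 173.16 mm.
From the linear strain diagram with ε_cu = 0.003: ε_t = 0.003 (d − c)/c = 0.003 × (505 − 173.16)/173.16 = 0.00575.
Since ε_t ≥ 0.005, the section is tension-controlled.

ε_t ≈ 0.00575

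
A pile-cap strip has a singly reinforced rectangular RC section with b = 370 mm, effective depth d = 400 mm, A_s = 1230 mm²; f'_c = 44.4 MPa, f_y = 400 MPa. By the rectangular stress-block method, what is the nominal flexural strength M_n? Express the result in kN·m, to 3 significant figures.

M_n ≈ 188 kN·m

T = A_s f_y = 1230 × 400 = 492000 N = 492 kN.
From C = T: a = T/(0.85 f'_c b) = 492000/(0.85 × 44.4 × 370) = 35.23 mm.
M_n = T(d − a/2) = 492 kN × (400 − 17.615) mm = 188.13 kN·m.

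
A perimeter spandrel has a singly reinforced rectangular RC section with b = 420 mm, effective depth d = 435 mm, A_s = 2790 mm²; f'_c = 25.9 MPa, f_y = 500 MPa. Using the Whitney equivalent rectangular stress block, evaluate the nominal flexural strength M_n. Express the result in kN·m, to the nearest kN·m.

T = A_s f_y = 2790 × 500 = 1395000 N = 1395 kN.
From C = T: a = T/(0.85 f'_c b) = 1395000/(0.85 × 25.9 × 420) = 150.87 mm.
M_n = T(d − a/2) = 1395 kN × (435 − 75.435) mm = 501.59 kN·m.

M_n ≈ 502 kN·m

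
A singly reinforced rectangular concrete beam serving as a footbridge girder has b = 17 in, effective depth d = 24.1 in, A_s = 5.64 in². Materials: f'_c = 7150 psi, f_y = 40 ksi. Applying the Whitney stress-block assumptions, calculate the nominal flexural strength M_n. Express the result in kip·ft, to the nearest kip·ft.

M_n ≈ 433 kip·ft

T = A_s f_y = 5.64 × 40 = 225.6 kips.
a = T/(0.85 f'_c b) = 225.6/(0.85 × 7.15 × 17) = 2.184 in.
M_n = T(d − a/2) = 225.6 × (24.1 − 1.092) = 5190.6 kip·in = 5190.6/12 = 432.55 kip·ft.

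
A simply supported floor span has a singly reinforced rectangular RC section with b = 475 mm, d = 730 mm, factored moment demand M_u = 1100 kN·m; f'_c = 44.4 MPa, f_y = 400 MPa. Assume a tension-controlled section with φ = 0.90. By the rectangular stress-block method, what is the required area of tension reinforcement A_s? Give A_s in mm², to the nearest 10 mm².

A_s ≈ 4490 mm²

M_n = M_u/φ = 1100/0.90 = 1222.22 kN·m.
With M_n = 0.85 f'_c a b (d − a/2), solve the quadratic for a:
a = d − √(d² − 2M_n/(0.85 f'_c b)) = 730 − √(730² − 2 × 1222.22×10⁶/(0.85 × 44.4 × 475)) = 100.29 mm.
A_s = 0.85 f'_c a b / f_y = 0.85 × 44.4 × 100.29 × 475 / 400 = 4494.6 mm².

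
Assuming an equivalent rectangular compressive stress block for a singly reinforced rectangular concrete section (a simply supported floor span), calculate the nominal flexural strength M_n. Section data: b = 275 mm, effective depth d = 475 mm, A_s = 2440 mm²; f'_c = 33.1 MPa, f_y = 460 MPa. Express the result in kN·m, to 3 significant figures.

M_n ≈ 452 kN·m

T = A_s f_y = 2440 × 460 = 1122400 N = 1122.4 kN.
From C = T: a = T/(0.85 f'_c b) = 1122400/(0.85 × 33.1 × 275) = 145.07 mm.
M_n = T(d − a/2) = 1122.4 kN × (475 − 72.535) mm = 451.73 kN·m.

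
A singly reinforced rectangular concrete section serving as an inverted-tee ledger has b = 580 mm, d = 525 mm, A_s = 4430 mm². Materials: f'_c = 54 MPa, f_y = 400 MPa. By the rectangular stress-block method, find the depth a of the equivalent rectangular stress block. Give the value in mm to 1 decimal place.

T = A_s f_y = 4430 × 400 = 1772000 N = 1772 kN.
Setting C = 0.85 f'_c a b equal to T: a = 1772000/(0.85 × 54 × 580) = 66.6 mm.

a ≈ 66.6 mm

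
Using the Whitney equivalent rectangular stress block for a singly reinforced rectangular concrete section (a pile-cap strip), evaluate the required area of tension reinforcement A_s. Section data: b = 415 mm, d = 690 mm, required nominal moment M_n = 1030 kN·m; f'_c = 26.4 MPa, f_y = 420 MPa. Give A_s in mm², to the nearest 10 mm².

A_s ≈ 4100 mm²

With M_n = 0.85 f'_c a b (d − a/2), solve the quadratic for a:
a = d − √(d² − 2M_n/(0.85 f'_c b)) = 690 − √(690² − 2 × 1030×10⁶/(0.85 × 26.4 × 415)) = 185.13 mm.
A_s = 0.85 f'_c a b / f_y = 0.85 × 26.4 × 185.13 × 415 / 420 = 4104.9 mm².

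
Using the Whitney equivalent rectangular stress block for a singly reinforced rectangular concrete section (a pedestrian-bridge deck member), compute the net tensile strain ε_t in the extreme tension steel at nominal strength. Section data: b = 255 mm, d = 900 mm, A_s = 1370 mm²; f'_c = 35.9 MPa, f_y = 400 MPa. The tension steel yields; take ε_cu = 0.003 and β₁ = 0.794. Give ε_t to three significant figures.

a = A_s f_y/(0.85 f'_c b) = 70.43 mm.
β₁ = 0.794, so c = a/β₁ = 70.43/0.794 = 88.70 mm.
From the linear strain diagram with ε_cu = 0.003: ε_t = 0.003 (d − c)/c = 0.003 × (900 − 88.70)/88.70 = 0.0274.
Since ε_t ≥ 0.005, the section is tension-controlled.

ε_t ≈ 0.0274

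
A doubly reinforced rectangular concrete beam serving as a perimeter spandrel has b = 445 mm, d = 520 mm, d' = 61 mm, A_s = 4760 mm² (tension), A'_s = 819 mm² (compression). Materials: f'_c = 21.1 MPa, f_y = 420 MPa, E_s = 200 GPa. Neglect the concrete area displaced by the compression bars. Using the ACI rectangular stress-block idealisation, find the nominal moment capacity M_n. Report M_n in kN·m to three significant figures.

M_n ≈ 847 kN·m

Assume both tension and compression steel yield.
Net tension couple steel: A_s − A'_s = 3941 mm².
a = (A_s − A'_s) f_y / (0.85 f'_c b) = 1655220/(0.85 × 21.1 × 445) = 207.39 mm.
c = a/β₁ = 207.39/0.85 = 243.99 mm; ε'_s = 0.003(c − d')/c = 0.0022 ≥ f_y/E_s = 0.0021, so compression steel does yield.
M_n = (A_s − A'_s) f_y (d − a/2) + A'_s f_y (d − d') = [1655220 × (520 − 103.695) + 343980 × (520 − 61)] × 10⁻⁶ = 689.08 + 157.89 = 846.97 kN·m.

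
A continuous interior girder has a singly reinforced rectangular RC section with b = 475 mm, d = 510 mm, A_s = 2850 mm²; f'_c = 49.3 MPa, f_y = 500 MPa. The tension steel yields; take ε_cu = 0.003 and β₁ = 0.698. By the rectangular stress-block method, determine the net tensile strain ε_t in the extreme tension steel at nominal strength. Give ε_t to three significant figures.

a = A_s f_y/(0.85 f'_c b) = 71.59 mm.
β₁ = 0.698, so c = a/β₁ = 71.59/0.698 = 102.56 mm.
From the linear strain diagram with ε_cu = 0.003: ε_t = 0.003 (d − c)/c = 0.003 × (510 − 102.56)/102.56 = 0.0119.
Since ε_t ≥ 0.005, the section is tension-controlled.

ε_t ≈ 0.0119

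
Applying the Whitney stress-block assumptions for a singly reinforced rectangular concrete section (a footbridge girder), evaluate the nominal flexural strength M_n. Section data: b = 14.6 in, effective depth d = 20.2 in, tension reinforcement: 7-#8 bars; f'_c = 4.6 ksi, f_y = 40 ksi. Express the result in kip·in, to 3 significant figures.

M_n ≈ 4040 kip·in

A_s = 7 × 0.79 = 5.53 in².
T = A_s f_y = 5.53 × 40 = 221.2 kips.
a = T/(0.85 f'_c b) = 221.2/(0.85 × 4.6 × 14.6) = 3.875 in.
M_n = T(d − a/2) = 221.2 × (20.2 − 1.9375) = 4039.7 kip·in.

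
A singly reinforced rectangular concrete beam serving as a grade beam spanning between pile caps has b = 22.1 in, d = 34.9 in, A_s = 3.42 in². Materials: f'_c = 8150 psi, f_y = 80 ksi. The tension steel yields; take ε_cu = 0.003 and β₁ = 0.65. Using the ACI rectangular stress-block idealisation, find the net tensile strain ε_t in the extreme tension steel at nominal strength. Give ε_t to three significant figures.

a = A_s f_y/(0.85 f'_c b) = 1.787 in.
β₁ = 0.65, so c = a/β₁ = 1.787/0.65 = 2.749 in.
From the linear strain diagram with ε_cu = 0.003: ε_t = 0.003 (d − c)/c = 0.003 × (34.9 − 2.749)/2.749 = 0.0351.
Since ε_t ≥ 0.005, the section is tension-controlled.

ε_t ≈ 0.0351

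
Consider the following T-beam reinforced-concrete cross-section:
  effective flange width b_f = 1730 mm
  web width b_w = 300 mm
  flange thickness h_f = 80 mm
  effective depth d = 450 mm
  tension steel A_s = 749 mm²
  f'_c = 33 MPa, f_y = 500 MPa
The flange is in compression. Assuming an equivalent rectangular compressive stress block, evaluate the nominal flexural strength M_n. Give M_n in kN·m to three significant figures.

M_n ≈ 167 kN·m

Tension: T = A_s f_y = 749 × 500 = 374500 N.
Try a within the flange: a = T/(0.85 f'_c b_f) = 374500/(0.85 × 33 × 1730) = 7.72 mm.
Since a = 7.72 ≤ h_f = 80 mm, the stress block lies entirely in the flange; analyse as a rectangular beam of width b_f.
M_n = T(d − a/2) = 374500 × (450 − 3.86) = 167.08 × 10⁶ N·mm.
M_n = 167.08 kN·m.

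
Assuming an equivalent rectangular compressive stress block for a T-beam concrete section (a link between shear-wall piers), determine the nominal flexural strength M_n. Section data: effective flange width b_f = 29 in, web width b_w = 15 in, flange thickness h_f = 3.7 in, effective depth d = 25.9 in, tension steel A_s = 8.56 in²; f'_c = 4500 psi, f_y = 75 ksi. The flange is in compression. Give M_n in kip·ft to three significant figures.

M_n ≈ 1210 kip·ft

Tension: T = A_s f_y = 8.56 × 75 = 642 kips.
Try a within the flange: a = T/(0.85 f'_c b_f) = 642/(0.85 × 4.5 × 29) = 5.788 in.
a = 5.788 > h_f = 3.7 in: the block extends into the web. Split into flange-overhang and web parts.
C_f = 0.85 f'_c (b_f − b_w) h_f = 0.85 × 4.5 × (29 − 15) × 3.7 = 198.1 kips.
Remaining web compression depth: a_w = (T − C_f)/(0.85 f'_c b_w) = (642 − 198.1)/(0.85 × 4.5 × 15) = 7.737 in.
M_n = C_f(d − h_f/2) + (T − C_f)(d − a_w/2) = 198.1 × (25.9 − 1.85) + 443.9 × (25.9 − 3.8685) = 4764.3 + 9779.8 = 14544.1 kip·in.
M_n = 14544.1/12 = 1212.01 kip·ft.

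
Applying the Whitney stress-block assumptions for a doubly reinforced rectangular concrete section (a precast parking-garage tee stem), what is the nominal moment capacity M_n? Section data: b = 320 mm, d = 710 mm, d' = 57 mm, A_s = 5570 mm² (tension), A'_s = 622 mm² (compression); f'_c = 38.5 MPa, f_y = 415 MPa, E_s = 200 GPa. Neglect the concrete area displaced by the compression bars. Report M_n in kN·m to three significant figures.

M_n ≈ 1430 kN·m

Assume both tension and compression steel yield.
Net tension couple steel: A_s − A'_s = 4948 mm².
a = (A_s − A'_s) f_y / (0.85 f'_c b) = 2053420/(0.85 × 38.5 × 320) = 196.09 mm.
c = a/β₁ = 196.09/0.775 = 253.02 mm; ε'_s = 0.003(c − d')/c = 0.0023 ≥ f_y/E_s = 0.0021, so compression steel does yield.
M_n = (A_s − A'_s) f_y (d − a/2) + A'_s f_y (d − d') = [2053420 × (710 − 98.045) + 258130 × (710 − 57)] × 10⁻⁶ = 1256.60 + 168.56 = 1425.16 kN·m.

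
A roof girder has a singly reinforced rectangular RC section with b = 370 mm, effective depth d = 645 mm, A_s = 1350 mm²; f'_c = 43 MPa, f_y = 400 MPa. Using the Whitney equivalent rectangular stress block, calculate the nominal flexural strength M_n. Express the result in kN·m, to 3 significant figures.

T = A_s f_y = 1350 × 400 = 540000 N = 540 kN.
From C = T: a = T/(0.85 f'_c b) = 540000/(0.85 × 43 × 370) = 39.93 mm.
M_n = T(d − a/2) = 540 kN × (645 − 19.965) mm = 337.52 kN·m.

M_n ≈ 338 kN·m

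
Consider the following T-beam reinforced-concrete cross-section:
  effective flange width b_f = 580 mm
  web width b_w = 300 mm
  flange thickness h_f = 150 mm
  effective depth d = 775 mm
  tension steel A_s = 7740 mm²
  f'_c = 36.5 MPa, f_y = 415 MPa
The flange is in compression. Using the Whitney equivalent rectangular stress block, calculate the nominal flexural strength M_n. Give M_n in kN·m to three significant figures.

Tension: T = A_s f_y = 7740 × 415 = 3212100 N.
Try a within the flange: a = T/(0.85 f'_c b_f) = 3212100/(0.85 × 36.5 × 580) = 178.50 mm.
a = 178.50 > h_f = 150 mm: the block extends into the web. Split into flange-overhang and web parts.
C_f = 0.85 f'_c (b_f − b_w) h_f = 0.85 × 36.5 × (580 − 300) × 150 = 1303050 N.
Remaining web compression depth: a_w = (T − C_f)/(0.85 f'_c b_w) = (3212100 − 1303050)/(0.85 × 36.5 × 300) = 205.11 mm.
M_n = C_f(d − h_f/2) + (T − C_f)(d − a_w/2) = 1303050 × (775 − 75) + 1909050 × (775 − 102.555) = 912.14 + 1283.73 = 2195.87 × 10⁶ N·mm.
M_n = 2195.87 kN·m.

M_n ≈ 2200 kN·m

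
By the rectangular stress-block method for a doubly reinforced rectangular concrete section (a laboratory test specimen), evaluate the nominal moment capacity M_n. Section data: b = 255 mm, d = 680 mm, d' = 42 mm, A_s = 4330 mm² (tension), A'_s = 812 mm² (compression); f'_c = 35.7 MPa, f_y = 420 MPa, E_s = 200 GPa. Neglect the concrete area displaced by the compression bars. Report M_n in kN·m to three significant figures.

Assume both tension and compression steel yield.
Net tension couple steel: A_s − A'_s = 3518 mm².
a = (A_s − A'_s) f_y / (0.85 f'_c b) = 1477560/(0.85 × 35.7 × 255) = 190.95 mm.
c = a/β₁ = 190.95/0.795 = 240.19 mm; ε'_s = 0.003(c − d')/c = 0.0025 ≥ f_y/E_s = 0.0021, so compression steel does yield.
M_n = (A_s − A'_s) f_y (d − a/2) + A'_s f_y (d − d') = [1477560 × (680 − 95.475) + 341040 × (680 − 42)] × 10⁻⁶ = 863.67 + 217.58 = 1081.25 kN·m.

M_n ≈ 1080 kN·m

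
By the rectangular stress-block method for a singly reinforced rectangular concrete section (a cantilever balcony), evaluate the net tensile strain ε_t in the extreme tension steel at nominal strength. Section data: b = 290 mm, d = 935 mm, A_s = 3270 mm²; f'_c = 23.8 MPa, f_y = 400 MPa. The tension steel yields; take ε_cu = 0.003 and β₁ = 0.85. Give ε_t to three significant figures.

a = A_s f_y/(0.85 f'_c b) = 222.95 mm.
β₁ = 0.85, so c = a/β₁ = 222.95/0.85 = 262.29 mm.
From the linear strain diagram with ε_cu = 0.003: ε_t = 0.003 (d − c)/c = 0.003 × (935 − 262.29)/262.29 = 0.00769.
Since ε_t ≥ 0.005, the section is tension-controlled.

ε_t ≈ 0.00769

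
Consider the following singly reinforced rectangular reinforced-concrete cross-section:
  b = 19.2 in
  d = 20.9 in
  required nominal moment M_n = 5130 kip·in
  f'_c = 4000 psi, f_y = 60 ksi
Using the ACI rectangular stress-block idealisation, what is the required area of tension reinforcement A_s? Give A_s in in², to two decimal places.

From M_n = 0.85 f'_c a b (d − a/2):
a = d − √(d² − 2M_n/(0.85 f'_c b)) = 20.9 − √(20.9² − 2 × 5130/(0.85 × 4 × 19.2)) = 4.178 in.
A_s = 0.85 f'_c a b / f_y = 0.85 × 4 × 4.178 × 19.2 / 60 = 4.546 in².

A_s ≈ 4.55 in²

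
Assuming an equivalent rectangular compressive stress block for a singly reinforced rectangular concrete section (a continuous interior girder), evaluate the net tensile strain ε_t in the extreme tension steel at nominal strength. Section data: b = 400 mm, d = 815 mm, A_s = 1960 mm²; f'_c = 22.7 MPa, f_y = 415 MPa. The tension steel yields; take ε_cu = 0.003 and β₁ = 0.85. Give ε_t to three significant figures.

a = A_s f_y/(0.85 f'_c b) = 105.39 mm.
β₁ = 0.85, so c = a/β₁ = 105.39/0.85 = 123.99 mm.
From the linear strain diagram with ε_cu = 0.003: ε_t = 0.003 (d − c)/c = 0.003 × (815 − 123.99)/123.99 = 0.0167.
Since ε_t ≥ 0.005, the section is tension-controlled.

ε_t ≈ 0.0167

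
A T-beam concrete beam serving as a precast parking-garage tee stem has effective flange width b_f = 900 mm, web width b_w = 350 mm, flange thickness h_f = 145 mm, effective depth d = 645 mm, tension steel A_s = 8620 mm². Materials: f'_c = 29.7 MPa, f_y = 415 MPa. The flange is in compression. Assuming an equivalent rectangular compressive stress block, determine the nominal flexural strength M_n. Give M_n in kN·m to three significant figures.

M_n ≈ 2020 kN·m

Tension: T = A_s f_y = 8620 × 415 = 3577300 N.
Try a within the flange: a = T/(0.85 f'_c b_f) = 3577300/(0.85 × 29.7 × 900) = 157.45 mm.
a = 157.45 > h_f = 145 mm: the block extends into the web. Split into flange-overhang and web parts.
C_f = 0.85 f'_c (b_f − b_w) h_f = 0.85 × 29.7 × (900 − 350) × 145 = 2013289 N.
Remaining web compression depth: a_w = (T − C_f)/(0.85 f'_c b_w) = (3577300 − 2013289)/(0.85 × 29.7 × 350) = 177.01 mm.
M_n = C_f(d − h_f/2) + (T − C_f)(d − a_w/2) = 2013289 × (645 − 72.5) + 1564011 × (645 − 88.505) = 1152.61 + 870.36 = 2022.97 × 10⁶ N·mm.
M_n = 2022.97 kN·m.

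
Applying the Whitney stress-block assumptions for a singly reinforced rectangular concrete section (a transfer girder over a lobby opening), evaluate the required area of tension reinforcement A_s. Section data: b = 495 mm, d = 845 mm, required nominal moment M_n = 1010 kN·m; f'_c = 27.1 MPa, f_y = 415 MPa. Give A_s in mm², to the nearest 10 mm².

A_s ≈ 3090 mm²

With M_n = 0.85 f'_c a b (d − a/2), solve the quadratic for a:
a = d − √(d² − 2M_n/(0.85 f'_c b)) = 845 − √(845² − 2 × 1010×10⁶/(0.85 × 27.1 × 495)) = 112.29 mm.
A_s = 0.85 f'_c a b / f_y = 0.85 × 27.1 × 112.29 × 495 / 415 = 3085.2 mm².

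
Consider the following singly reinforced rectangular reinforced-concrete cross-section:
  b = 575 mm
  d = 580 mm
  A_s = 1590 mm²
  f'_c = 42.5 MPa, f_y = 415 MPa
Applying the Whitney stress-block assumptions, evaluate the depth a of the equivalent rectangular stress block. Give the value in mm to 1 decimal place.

T = A_s f_y = 1590 × 415 = 659850 N = 659.85 kN.
Setting C = 0.85 f'_c a b equal to T: a = 659850/(0.85 × 42.5 × 575) = 31.8 mm.

a ≈ 31.8 mm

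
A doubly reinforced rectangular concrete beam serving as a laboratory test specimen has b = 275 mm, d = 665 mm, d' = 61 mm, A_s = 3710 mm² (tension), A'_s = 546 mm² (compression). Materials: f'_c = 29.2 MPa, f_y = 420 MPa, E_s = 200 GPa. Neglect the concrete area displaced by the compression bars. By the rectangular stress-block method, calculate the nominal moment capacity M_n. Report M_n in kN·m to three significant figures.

M_n ≈ 893 kN·m

Assume both tension and compression steel yield.
Net tension couple steel: A_s − A'_s = 3164 mm².
a = (A_s − A'_s) f_y / (0.85 f'_c b) = 1328880/(0.85 × 29.2 × 275) = 194.69 mm.
c = a/β₁ = 194.69/0.841 = 231.50 mm; ε'_s = 0.003(c − d')/c = 0.0022 ≥ f_y/E_s = 0.0021, so compression steel does yield.
M_n = (A_s − A'_s) f_y (d − a/2) + A'_s f_y (d − d') = [1328880 × (665 − 97.345) + 229320 × (665 − 61)] × 10⁻⁶ = 754.35 + 138.51 = 892.86 kN·m.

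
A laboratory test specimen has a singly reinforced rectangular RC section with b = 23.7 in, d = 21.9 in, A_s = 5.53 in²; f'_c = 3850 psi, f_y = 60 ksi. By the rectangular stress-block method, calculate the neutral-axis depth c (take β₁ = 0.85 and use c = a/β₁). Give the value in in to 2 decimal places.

T = A_s f_y = 5.53 × 60 = 331.8 kips.
a = T/(0.85 f'_c b) = 331.8/(0.85 × 3.85 × 23.7) = 4.2781 in.
With β₁ = 0.85, c = a/β₁ = 4.2781/0.85 = 5.03 in.

c ≈ 5.03 in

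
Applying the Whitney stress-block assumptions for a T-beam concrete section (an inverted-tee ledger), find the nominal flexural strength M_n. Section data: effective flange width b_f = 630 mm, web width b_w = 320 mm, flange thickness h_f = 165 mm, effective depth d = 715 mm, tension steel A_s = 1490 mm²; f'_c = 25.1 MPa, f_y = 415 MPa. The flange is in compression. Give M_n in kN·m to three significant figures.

M_n ≈ 428 kN·m

Tension: T = A_s f_y = 1490 × 415 = 618350 N.
Try a within the flange: a = T/(0.85 f'_c b_f) = 618350/(0.85 × 25.1 × 630) = 46.00 mm.
Since a = 46.00 ≤ h_f = 165 mm, the stress block lies entirely in the flange; analyse as a rectangular beam of width b_f.
M_n = T(d − a/2) = 618350 × (715 − 23) = 427.90 × 10⁶ N·mm.
M_n = 427.90 kN·m.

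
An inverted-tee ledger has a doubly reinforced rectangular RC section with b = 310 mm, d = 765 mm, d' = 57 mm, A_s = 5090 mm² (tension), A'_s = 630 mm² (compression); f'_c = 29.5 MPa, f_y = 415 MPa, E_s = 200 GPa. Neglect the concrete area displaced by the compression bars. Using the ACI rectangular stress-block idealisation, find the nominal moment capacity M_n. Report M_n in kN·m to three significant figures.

Assume both tension and compression steel yield.
Net tension couple steel: A_s − A'_s = 4460 mm².
a = (A_s − A'_s) f_y / (0.85 f'_c b) = 1850900/(0.85 × 29.5 × 310) = 238.11 mm.
c = a/β₁ = 238.11/0.839 = 283.80 mm; ε'_s = 0.003(c − d')/c = 0.0024 ≥ f_y/E_s = 0.0021, so compression steel does yield.
M_n = (A_s − A'_s) f_y (d − a/2) + A'_s f_y (d − d') = [1850900 × (765 − 119.055) + 261450 × (765 − 57)] × 10⁻⁶ = 1195.58 + 185.11 = 1380.69 kN·m.

M_n ≈ 1380 kN·m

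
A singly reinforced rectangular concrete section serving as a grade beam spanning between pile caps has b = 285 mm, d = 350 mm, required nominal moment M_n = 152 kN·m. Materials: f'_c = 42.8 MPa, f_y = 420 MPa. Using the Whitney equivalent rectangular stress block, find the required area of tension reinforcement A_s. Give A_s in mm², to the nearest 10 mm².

With M_n = 0.85 f'_c a b (d − a/2), solve the quadratic for a:
a = d − √(d² − 2M_n/(0.85 f'_c b)) = 350 − √(350² − 2 × 152×10⁶/(0.85 × 42.8 × 285)) = 44.75 mm.
A_s = 0.85 f'_c a b / f_y = 0.85 × 42.8 × 44.75 × 285 / 420 = 1104.7 mm².

A_s ≈ 1100 mm²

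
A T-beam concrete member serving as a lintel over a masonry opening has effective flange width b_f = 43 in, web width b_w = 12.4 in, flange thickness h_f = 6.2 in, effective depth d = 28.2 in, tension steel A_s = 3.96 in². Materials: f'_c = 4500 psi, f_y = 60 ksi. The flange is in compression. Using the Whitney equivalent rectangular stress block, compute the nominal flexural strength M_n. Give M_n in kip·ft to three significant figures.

M_n ≈ 544 kip·ft

Tension: T = A_s f_y = 3.96 × 60 = 237.6 kips.
Try a within the flange: a = T/(0.85 f'_c b_f) = 237.6/(0.85 × 4.5 × 43) = 1.445 in.
Since a = 1.445 ≤ h_f = 6.2 in, the stress block lies entirely in the flange; analyse as a rectangular beam of width b_f.
M_n = T(d − a/2) = 237.6 × (28.2 − 0.7225) = 6528.7 kip·in.
M_n = 6528.7/12 = 544.06 kip·ft.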